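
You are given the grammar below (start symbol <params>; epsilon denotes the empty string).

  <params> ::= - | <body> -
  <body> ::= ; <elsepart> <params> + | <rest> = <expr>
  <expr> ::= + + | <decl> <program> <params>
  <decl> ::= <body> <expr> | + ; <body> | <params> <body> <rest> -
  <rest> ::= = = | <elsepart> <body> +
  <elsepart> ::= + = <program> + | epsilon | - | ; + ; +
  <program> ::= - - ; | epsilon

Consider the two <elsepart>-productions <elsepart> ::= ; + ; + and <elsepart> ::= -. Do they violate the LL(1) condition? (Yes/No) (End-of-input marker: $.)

FIRST(; + ; +) = { ; } and FIRST(-) = { - }.
The FIRST sets are disjoint and neither alternative is nullable — no conflict.

No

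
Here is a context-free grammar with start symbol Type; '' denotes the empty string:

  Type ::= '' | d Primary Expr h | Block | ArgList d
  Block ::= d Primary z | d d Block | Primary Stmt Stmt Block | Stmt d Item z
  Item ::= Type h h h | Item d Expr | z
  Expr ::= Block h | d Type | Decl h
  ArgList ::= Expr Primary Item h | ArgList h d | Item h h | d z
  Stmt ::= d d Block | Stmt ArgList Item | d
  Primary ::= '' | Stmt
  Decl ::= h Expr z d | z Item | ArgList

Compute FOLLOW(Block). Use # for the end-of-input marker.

In Type ::= Block: Block is at the end, add FOLLOW(Type) = { #, d, h, z }.
In Block ::= d d Block: Block is at the end, add FOLLOW(Block) = { #, d, h, z }.
In Block ::= Primary Stmt Stmt Block: Block is at the end, add FOLLOW(Block) = { #, d, h, z }.
In Expr ::= Block h: add FIRST(h) = { h }.
In Stmt ::= d d Block: Block is at the end, add FOLLOW(Stmt) = { d, h, z }.
Union: FOLLOW(Block) = { #, d, h, z }.

{ #, d, h, z }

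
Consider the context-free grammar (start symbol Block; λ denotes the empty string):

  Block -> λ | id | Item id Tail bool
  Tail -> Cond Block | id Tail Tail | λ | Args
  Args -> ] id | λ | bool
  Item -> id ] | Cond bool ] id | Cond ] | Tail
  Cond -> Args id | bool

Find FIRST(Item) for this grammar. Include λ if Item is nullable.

Item -> id ] contributes {id}.
From Item -> Cond bool ] id: add FIRST(Cond) = { ], bool, id }.
From Item -> Cond ]: add FIRST(Cond) = { ], bool, id }.
From Item -> Tail: add FIRST(Tail) = { ], bool, id, λ } (including λ since Tail is nullable).
Union: FIRST(Item) = { ], bool, id, λ }.

{ ], bool, id, λ }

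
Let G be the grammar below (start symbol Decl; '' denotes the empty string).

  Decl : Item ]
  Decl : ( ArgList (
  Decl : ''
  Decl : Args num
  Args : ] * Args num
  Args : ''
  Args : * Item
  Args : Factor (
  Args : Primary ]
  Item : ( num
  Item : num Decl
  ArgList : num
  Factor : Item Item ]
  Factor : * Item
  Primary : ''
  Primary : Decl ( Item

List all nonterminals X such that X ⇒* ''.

{ Args, Decl, Primary }

Directly nullable (have an ''-production): Decl, Args, Primary.
No other nonterminal has a production whose RHS symbols are all nullable.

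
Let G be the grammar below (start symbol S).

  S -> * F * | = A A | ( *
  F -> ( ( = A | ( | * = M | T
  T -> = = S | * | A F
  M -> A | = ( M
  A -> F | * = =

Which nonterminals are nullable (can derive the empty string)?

No nonterminal has an empty production or an RHS whose symbols are all nullable.

{ } (none)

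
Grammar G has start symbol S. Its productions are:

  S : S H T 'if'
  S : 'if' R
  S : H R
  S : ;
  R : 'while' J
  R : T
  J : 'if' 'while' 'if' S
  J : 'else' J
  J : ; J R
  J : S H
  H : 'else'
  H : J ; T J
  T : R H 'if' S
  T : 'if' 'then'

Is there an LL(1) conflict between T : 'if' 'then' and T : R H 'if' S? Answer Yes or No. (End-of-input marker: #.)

Yes

FIRST('if' 'then') = { 'if' } and FIRST(R H 'if' S) = { 'if', 'while' }.
Both contain 'if', so the two alternatives are not disjoint — LL(1) conflict.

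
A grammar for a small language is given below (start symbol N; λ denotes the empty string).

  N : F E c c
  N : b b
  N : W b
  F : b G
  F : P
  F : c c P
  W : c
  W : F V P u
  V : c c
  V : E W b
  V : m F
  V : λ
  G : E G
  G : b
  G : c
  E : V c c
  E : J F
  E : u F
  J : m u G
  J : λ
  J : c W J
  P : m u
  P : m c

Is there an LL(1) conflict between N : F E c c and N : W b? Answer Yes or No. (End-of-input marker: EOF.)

Yes

FIRST(F E c c) = { b, c, m } and FIRST(W b) = { b, c, m }.
Both contain b, so the two alternatives are not disjoint — LL(1) conflict.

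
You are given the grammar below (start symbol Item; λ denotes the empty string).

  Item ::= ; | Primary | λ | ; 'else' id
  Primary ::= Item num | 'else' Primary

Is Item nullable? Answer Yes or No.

Item has an λ-production, so Item ⇒ λ.

Yes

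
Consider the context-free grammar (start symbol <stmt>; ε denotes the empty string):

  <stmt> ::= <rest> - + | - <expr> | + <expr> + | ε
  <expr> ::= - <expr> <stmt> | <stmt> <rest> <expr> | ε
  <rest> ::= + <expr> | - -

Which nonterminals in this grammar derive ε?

{ <expr>, <stmt> }

Directly nullable (have an ε-production): <stmt>, <expr>.
No other nonterminal has a production whose RHS symbols are all nullable.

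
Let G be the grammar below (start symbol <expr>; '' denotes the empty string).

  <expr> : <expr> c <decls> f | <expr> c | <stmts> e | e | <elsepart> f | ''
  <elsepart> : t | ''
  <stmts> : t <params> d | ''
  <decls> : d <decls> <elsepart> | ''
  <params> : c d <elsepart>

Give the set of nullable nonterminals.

{ <decls>, <elsepart>, <expr>, <stmts> }

Directly nullable (have an ''-production): <expr>, <elsepart>, <stmts>, <decls>.
No other nonterminal has a production whose RHS symbols are all nullable.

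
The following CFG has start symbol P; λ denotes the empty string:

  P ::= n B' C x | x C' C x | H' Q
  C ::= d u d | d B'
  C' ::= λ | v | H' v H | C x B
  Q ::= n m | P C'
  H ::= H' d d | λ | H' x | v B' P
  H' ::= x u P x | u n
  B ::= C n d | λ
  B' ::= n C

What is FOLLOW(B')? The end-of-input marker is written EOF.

In P ::= n B' C x: add FIRST(C x) = { d }.
In C ::= d B': B' is at the end, add FOLLOW(C) = { d, n, u, x }.
In H ::= v B' P: add FIRST(P) = { n, u, x }.
Union: FOLLOW(B') = { d, n, u, x }.

{ d, n, u, x }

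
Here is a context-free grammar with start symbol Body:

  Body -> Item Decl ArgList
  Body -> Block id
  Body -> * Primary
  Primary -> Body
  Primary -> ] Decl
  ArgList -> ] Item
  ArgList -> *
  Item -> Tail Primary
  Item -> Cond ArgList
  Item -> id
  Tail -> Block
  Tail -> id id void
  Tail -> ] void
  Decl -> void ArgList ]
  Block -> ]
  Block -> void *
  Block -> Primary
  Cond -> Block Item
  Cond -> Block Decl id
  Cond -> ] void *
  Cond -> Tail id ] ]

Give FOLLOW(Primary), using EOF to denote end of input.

{ EOF, *, ], id, void }

In Body -> * Primary: Primary is at the end, add FOLLOW(Body) = { EOF, *, ], id, void }.
In Item -> Tail Primary: Primary is at the end, add FOLLOW(Item) = { EOF, *, ], id, void }.
In Block -> Primary: Primary is at the end, add FOLLOW(Block) = { *, ], id, void }.
Union: FOLLOW(Primary) = { EOF, *, ], id, void }.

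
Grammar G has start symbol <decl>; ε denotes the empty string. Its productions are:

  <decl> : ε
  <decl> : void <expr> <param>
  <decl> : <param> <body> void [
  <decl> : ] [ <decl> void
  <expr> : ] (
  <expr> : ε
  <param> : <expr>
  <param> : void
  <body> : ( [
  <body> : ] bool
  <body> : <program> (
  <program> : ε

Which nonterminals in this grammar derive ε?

{ <decl>, <expr>, <param>, <program> }

Directly nullable (have an ε-production): <decl>, <expr>, <program>.
<param> : <expr> with every symbol nullable, so <param> is nullable.
No other nonterminal has a production whose RHS symbols are all nullable.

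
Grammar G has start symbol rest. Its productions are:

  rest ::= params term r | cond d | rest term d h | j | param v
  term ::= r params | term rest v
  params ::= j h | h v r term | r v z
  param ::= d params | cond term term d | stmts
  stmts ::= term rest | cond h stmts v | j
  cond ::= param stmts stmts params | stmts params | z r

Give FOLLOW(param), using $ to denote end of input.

In rest ::= param v: add FIRST(v) = { v }.
In cond ::= param stmts stmts params: add FIRST(stmts stmts params) = { d, j, r, z }.
Union: FOLLOW(param) = { d, j, r, v, z }.

{ d, j, r, v, z }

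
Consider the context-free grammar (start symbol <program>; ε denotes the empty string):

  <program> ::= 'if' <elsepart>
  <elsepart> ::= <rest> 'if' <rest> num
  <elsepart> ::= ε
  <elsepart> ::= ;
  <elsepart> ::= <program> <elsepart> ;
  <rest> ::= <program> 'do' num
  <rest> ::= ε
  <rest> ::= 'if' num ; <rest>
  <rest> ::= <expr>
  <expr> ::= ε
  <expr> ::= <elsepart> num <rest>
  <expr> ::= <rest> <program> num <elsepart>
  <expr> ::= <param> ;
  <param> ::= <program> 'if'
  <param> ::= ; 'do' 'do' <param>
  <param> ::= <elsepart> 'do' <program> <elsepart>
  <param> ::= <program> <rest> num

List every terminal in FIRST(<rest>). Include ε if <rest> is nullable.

From <rest> ::= <program> 'do' num: add FIRST(<program>) = { 'if' }.
<rest> ::= ε contributes ε.
<rest> ::= 'if' num ; <rest> contributes {'if'}.
From <rest> ::= <expr>: add FIRST(<expr>) = { 'do', 'if', ;, num, ε } (including ε since <expr> is nullable).
Union: FIRST(<rest>) = { 'do', 'if', ;, num, ε }.

{ 'do', 'if', ;, num, ε }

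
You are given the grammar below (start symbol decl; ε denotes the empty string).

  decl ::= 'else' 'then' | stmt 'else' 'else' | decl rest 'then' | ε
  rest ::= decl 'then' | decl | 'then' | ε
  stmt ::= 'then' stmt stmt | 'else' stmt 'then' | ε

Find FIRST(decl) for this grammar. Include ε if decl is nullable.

decl ::= 'else' 'then' contributes {'else'}.
From decl ::= stmt 'else' 'else': stmt nullable, take FIRST(stmt) ∪ {'else'} = { 'else', 'then' }.
From decl ::= decl rest 'then': decl, rest nullable, take FIRST(decl) ∪ FIRST(rest) ∪ {'then'} = { 'else', 'then' }.
decl ::= ε contributes ε.
Union: FIRST(decl) = { 'else', 'then', ε }.

{ 'else', 'then', ε }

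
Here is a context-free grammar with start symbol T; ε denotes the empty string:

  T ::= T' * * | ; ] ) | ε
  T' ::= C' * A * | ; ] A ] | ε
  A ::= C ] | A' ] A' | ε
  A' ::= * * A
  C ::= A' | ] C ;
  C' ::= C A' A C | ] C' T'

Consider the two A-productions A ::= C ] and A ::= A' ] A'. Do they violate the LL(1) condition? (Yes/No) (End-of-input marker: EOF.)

FIRST(C ]) = { *, ] } and FIRST(A' ] A') = { * }.
Both contain *, so the two alternatives are not disjoint — LL(1) conflict.

Yes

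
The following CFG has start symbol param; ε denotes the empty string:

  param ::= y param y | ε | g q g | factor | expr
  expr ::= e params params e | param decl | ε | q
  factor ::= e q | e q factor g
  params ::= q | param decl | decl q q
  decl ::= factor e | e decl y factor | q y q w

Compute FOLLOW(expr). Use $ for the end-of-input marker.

{ $, e, q, y }

In param ::= expr: expr is at the end, add FOLLOW(param) = { $, e, q, y }.
Union: FOLLOW(expr) = { $, e, q, y }.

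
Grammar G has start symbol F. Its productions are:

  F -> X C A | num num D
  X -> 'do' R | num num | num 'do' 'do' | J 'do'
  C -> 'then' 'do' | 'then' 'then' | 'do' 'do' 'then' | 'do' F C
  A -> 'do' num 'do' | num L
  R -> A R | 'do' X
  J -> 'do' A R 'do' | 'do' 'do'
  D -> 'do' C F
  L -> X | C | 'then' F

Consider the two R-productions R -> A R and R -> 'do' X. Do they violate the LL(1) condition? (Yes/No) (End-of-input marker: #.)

FIRST(A R) = { 'do', num } and FIRST('do' X) = { 'do' }.
Both contain 'do', so the two alternatives are not disjoint — LL(1) conflict.

Yes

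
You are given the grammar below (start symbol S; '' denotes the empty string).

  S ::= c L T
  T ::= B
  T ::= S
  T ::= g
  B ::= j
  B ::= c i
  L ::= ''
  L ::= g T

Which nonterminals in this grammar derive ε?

{ L }

Directly nullable (have an ''-production): L.
No other nonterminal has a production whose RHS symbols are all nullable.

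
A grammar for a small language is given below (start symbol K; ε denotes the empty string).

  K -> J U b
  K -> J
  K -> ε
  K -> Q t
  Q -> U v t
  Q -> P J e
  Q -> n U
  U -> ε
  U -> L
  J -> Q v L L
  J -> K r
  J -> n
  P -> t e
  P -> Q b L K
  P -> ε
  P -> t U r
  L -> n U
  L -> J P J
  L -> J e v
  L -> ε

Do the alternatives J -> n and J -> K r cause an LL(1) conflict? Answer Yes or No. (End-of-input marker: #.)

Yes

FIRST(n) = { n } and FIRST(K r) = { n, r, t, v }.
Both contain n, so the two alternatives are not disjoint — LL(1) conflict.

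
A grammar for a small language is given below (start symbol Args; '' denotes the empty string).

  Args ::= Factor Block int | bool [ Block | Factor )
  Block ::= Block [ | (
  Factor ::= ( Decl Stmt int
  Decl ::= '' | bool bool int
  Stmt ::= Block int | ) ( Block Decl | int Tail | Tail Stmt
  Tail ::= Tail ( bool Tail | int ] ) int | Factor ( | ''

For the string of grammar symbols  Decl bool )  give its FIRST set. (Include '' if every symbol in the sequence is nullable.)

Add FIRST(Decl)\{''} = { bool }; Decl is nullable, continue.
bool is a terminal; add {bool} and stop.

{ bool }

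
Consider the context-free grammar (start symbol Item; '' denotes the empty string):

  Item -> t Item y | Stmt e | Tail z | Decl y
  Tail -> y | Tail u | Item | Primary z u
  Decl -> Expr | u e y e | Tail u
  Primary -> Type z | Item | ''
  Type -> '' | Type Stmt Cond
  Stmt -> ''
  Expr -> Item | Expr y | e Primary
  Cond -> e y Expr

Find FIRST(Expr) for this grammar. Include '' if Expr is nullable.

From Expr -> Item: add FIRST(Item) = { e, t, u, y, z }.
From Expr -> Expr y: add FIRST(Expr) = { e, t, u, y, z }.
Expr -> e Primary contributes {e}.
Union: FIRST(Expr) = { e, t, u, y, z }.

{ e, t, u, y, z }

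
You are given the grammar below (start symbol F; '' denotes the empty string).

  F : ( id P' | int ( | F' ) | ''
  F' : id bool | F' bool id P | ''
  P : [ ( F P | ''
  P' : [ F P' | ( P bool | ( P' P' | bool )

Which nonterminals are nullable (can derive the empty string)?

Directly nullable (have an ''-production): F, F', P.
No other nonterminal has a production whose RHS symbols are all nullable.

{ F, F', P }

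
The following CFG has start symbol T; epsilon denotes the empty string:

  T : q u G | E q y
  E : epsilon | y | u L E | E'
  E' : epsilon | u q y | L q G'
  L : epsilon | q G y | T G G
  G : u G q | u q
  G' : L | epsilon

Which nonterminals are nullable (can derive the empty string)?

{ E, E', G', L }

Directly nullable (have an epsilon-production): E, E', L, G'.
No other nonterminal has a production whose RHS symbols are all nullable.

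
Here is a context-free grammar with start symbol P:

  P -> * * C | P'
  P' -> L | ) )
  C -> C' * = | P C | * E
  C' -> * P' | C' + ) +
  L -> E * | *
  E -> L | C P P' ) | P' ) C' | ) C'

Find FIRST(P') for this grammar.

{ ), * }

From P' -> L: add FIRST(L) = { ), * }.
P' -> ) ) contributes {)}.
Union: FIRST(P') = { ), * }.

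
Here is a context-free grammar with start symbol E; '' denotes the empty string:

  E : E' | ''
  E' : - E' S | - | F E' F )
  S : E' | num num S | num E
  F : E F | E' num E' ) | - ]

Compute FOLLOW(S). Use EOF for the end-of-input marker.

{ EOF, ), -, num }

In E' : - E' S: S is at the end, add FOLLOW(E') = { EOF, ), -, num }.
In S : num num S: S is at the end, add FOLLOW(S) = { EOF, ), -, num }.
Union: FOLLOW(S) = { EOF, ), -, num }.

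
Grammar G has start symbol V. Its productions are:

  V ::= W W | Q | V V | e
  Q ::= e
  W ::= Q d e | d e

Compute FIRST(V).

From V ::= W W: add FIRST(W) = { d, e }.
From V ::= Q: add FIRST(Q) = { e }.
From V ::= V V: add FIRST(V) = { d, e }.
V ::= e contributes {e}.
Union: FIRST(V) = { d, e }.

{ d, e }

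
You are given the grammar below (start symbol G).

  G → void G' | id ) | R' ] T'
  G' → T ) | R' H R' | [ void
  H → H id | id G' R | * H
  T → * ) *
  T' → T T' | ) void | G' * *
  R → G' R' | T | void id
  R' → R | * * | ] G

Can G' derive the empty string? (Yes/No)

No nonterminal in this grammar is nullable.
No production of G' has an RHS whose symbols are all nullable, so G' is not nullable.

No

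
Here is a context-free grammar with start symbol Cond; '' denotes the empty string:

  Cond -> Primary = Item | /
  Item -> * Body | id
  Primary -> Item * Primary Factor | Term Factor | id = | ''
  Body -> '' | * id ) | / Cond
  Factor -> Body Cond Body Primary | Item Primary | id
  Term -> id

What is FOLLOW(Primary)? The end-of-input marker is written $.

{ *, /, =, id }

In Cond -> Primary = Item: add FIRST(= Item) = { = }.
In Primary -> Item * Primary Factor: add FIRST(Factor) = { *, /, =, id }.
In Factor -> Body Cond Body Primary: Primary is at the end, add FOLLOW(Factor) = { *, /, =, id }.
In Factor -> Item Primary: Primary is at the end, add FOLLOW(Factor) = { *, /, =, id }.
Union: FOLLOW(Primary) = { *, /, =, id }.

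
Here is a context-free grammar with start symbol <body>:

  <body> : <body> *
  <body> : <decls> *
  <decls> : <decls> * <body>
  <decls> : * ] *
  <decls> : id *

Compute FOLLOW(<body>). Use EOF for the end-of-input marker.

{ EOF, * }

<body> is the start symbol, so EOF ∈ FOLLOW(<body>).
In <body> : <body> *: add FIRST(*) = { * }.
In <decls> : <decls> * <body>: <body> is at the end, add FOLLOW(<decls>) = { * }.
Union: FOLLOW(<body>) = { EOF, * }.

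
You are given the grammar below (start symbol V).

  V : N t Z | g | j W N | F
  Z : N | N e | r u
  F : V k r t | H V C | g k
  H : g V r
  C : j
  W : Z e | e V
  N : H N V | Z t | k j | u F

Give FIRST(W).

From W : Z e: add FIRST(Z) = { g, k, r, u }.
W : e V contributes {e}.
Union: FIRST(W) = { e, g, k, r, u }.

{ e, g, k, r, u }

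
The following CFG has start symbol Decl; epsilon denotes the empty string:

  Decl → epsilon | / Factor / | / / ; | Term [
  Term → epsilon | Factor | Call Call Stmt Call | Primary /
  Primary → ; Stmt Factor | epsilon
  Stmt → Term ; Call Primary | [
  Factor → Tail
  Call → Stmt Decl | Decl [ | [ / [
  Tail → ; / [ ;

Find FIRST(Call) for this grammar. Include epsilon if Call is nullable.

{ /, ;, [ }

From Call → Stmt Decl: add FIRST(Stmt) = { /, ;, [ }.
From Call → Decl [: Decl nullable, take FIRST(Decl) ∪ {[} = { /, ;, [ }.
Call → [ / [ contributes {[}.
Union: FIRST(Call) = { /, ;, [ }.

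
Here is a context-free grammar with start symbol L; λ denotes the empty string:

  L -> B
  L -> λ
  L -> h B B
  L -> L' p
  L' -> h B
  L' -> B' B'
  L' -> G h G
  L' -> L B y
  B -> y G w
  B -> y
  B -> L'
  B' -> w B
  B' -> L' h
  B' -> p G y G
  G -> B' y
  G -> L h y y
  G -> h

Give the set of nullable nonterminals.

{ L }

Directly nullable (have an λ-production): L.
No other nonterminal has a production whose RHS symbols are all nullable.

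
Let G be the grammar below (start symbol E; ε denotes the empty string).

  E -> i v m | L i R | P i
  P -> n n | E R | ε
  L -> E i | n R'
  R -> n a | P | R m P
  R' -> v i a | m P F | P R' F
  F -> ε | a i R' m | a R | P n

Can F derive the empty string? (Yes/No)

F has an ε-production, so F ⇒ ε.

Yes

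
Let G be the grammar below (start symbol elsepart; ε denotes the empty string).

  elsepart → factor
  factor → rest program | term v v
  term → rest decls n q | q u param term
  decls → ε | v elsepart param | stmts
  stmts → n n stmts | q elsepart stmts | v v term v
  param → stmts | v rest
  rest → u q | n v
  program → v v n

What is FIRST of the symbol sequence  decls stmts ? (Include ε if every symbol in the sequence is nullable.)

{ n, q, v }

Add FIRST(decls)\{ε} = { n, q, v }; decls is nullable, continue.
Add FIRST(stmts) = { n, q, v }; stmts is not nullable, stop.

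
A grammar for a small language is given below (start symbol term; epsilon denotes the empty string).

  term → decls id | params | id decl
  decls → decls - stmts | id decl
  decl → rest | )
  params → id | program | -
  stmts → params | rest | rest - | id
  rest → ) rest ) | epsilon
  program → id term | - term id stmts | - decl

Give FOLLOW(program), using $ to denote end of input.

In params → program: program is at the end, add FOLLOW(params) = { $, -, id }.
Union: FOLLOW(program) = { $, -, id }.

{ $, -, id }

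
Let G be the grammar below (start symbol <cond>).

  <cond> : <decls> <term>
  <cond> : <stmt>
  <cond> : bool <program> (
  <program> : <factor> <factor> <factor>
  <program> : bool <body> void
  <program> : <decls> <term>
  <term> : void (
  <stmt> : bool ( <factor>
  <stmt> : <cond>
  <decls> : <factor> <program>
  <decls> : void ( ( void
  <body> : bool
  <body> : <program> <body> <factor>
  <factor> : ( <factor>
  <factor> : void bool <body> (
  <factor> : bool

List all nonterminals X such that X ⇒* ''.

{ } (none)

No nonterminal has an empty production or an RHS whose symbols are all nullable.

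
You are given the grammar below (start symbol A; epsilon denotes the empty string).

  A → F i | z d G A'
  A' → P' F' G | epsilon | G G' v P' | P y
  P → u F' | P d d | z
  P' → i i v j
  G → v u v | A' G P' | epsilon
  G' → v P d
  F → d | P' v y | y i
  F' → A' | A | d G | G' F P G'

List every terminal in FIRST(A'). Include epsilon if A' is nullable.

From A' → P' F' G: add FIRST(P') = { i }.
A' → epsilon contributes epsilon.
From A' → G G' v P': G nullable, take FIRST(G) ∪ FIRST(G') = { i, u, v, z }.
From A' → P y: add FIRST(P) = { u, z }.
Union: FIRST(A') = { i, u, v, z, epsilon }.

{ i, u, v, z, epsilon }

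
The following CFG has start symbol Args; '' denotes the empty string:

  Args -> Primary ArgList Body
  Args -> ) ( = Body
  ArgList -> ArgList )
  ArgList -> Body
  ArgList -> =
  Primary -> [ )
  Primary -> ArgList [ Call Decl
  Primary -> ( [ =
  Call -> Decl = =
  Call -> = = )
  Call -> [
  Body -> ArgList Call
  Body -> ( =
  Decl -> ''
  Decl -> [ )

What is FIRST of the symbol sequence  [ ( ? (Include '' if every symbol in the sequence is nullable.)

[ is a terminal; add {[} and stop.

{ [ }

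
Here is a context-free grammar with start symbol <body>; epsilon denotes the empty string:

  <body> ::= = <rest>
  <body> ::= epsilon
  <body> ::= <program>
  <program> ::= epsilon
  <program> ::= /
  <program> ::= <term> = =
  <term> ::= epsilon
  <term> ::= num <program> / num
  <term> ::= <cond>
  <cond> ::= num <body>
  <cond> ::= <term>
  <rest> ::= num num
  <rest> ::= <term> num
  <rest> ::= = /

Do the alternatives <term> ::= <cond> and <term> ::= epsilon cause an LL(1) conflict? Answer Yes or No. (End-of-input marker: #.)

FIRST(<cond>) = { num, epsilon } and FIRST(epsilon) = { epsilon }.
Both alternatives are nullable, violating the LL(1) condition.

Yes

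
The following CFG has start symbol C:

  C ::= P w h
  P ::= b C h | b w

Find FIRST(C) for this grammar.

{ b }

From C ::= P w h: add FIRST(P) = { b }.
Union: FIRST(C) = { b }.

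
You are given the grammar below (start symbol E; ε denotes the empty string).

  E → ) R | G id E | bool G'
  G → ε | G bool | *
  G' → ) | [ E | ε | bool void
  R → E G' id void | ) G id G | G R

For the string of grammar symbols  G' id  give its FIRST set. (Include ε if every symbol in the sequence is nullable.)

{ ), [, bool, id }

Add FIRST(G')\{ε} = { ), [, bool }; G' is nullable, continue.
id is a terminal; add {id} and stop.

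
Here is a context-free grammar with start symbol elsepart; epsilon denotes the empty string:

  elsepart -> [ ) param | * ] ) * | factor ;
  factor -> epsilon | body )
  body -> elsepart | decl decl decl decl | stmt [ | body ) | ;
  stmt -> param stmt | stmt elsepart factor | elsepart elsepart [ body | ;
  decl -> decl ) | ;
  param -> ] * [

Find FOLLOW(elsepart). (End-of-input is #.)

{ #, ), *, ;, [, ] }

elsepart is the start symbol, so # ∈ FOLLOW(elsepart).
In body -> elsepart: elsepart is at the end, add FOLLOW(body) = { ), *, ;, [, ] }.
In stmt -> stmt elsepart factor: add FIRST(factor)\{epsilon} = { *, ;, [, ] }.
  Since factor is nullable, also add FOLLOW(stmt) = { *, ;, [, ] }.
In stmt -> elsepart elsepart [ body: add FIRST(elsepart [ body) = { *, ;, [, ] }.
In stmt -> elsepart elsepart [ body: add FIRST([ body) = { [ }.
Union: FOLLOW(elsepart) = { #, ), *, ;, [, ] }.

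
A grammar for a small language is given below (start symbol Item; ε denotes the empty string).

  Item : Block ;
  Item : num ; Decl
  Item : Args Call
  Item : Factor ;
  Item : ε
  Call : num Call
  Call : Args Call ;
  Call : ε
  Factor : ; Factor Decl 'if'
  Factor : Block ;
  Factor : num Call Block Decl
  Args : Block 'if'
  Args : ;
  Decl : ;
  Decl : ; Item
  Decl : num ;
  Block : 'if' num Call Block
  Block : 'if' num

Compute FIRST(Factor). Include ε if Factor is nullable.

Factor : ; Factor Decl 'if' contributes {;}.
From Factor : Block ;: add FIRST(Block) = { 'if' }.
Factor : num Call Block Decl contributes {num}.
Union: FIRST(Factor) = { 'if', ;, num }.

{ 'if', ;, num }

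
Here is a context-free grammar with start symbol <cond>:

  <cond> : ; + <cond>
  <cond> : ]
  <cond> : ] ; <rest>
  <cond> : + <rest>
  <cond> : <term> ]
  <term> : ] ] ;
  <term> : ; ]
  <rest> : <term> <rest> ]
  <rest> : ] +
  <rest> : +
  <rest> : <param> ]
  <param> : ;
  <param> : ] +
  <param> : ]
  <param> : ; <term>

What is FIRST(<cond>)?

{ +, ;, ] }

<cond> : ; + <cond> contributes {;}.
<cond> : ] contributes {]}.
<cond> : ] ; <rest> contributes {]}.
<cond> : + <rest> contributes {+}.
From <cond> : <term> ]: add FIRST(<term>) = { ;, ] }.
Union: FIRST(<cond>) = { +, ;, ] }.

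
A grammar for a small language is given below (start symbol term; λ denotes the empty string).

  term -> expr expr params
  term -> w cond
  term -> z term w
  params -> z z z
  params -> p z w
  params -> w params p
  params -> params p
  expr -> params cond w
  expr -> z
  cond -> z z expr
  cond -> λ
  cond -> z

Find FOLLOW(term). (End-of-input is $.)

{ $, w }

term is the start symbol, so $ ∈ FOLLOW(term).
In term -> z term w: add FIRST(w) = { w }.
Union: FOLLOW(term) = { $, w }.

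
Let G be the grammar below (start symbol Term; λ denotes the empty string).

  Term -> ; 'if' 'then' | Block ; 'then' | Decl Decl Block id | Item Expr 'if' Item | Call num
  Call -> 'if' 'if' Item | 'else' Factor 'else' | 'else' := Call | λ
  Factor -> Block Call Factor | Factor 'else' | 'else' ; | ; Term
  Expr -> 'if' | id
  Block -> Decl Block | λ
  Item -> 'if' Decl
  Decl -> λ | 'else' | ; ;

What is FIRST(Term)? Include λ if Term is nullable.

{ 'else', 'if', ;, id, num }

Term -> ; 'if' 'then' contributes {;}.
From Term -> Block ; 'then': Block nullable, take FIRST(Block) ∪ {;} = { 'else', ; }.
From Term -> Decl Decl Block id: Decl, Decl, Block nullable, take FIRST(Decl) ∪ FIRST(Decl) ∪ FIRST(Block) ∪ {id} = { 'else', ;, id }.
From Term -> Item Expr 'if' Item: add FIRST(Item) = { 'if' }.
From Term -> Call num: Call nullable, take FIRST(Call) ∪ {num} = { 'else', 'if', num }.
Union: FIRST(Term) = { 'else', 'if', ;, id, num }.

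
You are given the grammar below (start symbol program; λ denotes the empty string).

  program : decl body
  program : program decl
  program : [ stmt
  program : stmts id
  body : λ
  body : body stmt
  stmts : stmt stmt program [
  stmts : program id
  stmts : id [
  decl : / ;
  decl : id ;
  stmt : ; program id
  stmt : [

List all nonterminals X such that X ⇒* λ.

{ body }

Directly nullable (have an λ-production): body.
No other nonterminal has a production whose RHS symbols are all nullable.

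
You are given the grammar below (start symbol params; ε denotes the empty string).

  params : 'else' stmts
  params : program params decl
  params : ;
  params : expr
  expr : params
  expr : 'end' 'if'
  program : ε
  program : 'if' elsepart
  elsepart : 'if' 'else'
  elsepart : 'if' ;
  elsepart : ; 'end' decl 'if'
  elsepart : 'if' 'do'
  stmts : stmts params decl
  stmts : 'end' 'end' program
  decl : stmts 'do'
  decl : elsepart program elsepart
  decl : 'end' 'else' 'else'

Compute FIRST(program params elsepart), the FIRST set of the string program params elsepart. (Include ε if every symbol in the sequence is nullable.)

{ 'else', 'end', 'if', ; }

Add FIRST(program)\{ε} = { 'if' }; program is nullable, continue.
Add FIRST(params) = { 'else', 'end', 'if', ; }; params is not nullable, stop.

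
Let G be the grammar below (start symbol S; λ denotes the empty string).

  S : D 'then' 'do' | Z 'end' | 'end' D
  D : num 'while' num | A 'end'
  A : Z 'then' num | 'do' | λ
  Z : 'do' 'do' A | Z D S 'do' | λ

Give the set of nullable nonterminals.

{ A, Z }

Directly nullable (have an λ-production): A, Z.
No other nonterminal has a production whose RHS symbols are all nullable.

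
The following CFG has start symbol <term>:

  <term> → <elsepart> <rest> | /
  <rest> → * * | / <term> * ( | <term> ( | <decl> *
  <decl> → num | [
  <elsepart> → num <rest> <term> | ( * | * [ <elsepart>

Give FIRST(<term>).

{ (, *, /, num }

From <term> → <elsepart> <rest>: add FIRST(<elsepart>) = { (, *, num }.
<term> → / contributes {/}.
Union: FIRST(<term>) = { (, *, /, num }.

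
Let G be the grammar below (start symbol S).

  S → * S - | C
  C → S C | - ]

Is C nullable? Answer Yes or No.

No

No nonterminal in this grammar is nullable.
No production of C has an RHS whose symbols are all nullable, so C is not nullable.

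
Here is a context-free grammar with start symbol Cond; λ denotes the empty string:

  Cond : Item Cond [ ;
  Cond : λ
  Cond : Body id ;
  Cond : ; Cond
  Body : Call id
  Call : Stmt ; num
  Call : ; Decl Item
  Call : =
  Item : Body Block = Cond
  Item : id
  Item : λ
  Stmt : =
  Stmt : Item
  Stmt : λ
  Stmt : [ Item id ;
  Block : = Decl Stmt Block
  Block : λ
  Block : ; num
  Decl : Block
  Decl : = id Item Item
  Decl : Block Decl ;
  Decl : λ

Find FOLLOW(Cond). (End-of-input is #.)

Cond is the start symbol, so # ∈ FOLLOW(Cond).
In Cond : Item Cond [ ;: add FIRST([ ;) = { [ }.
In Cond : ; Cond: Cond is at the end, add FOLLOW(Cond) = { #, ;, =, [, id }.
In Item : Body Block = Cond: Cond is at the end, add FOLLOW(Item) = { ;, =, [, id }.
Union: FOLLOW(Cond) = { #, ;, =, [, id }.

{ #, ;, =, [, id }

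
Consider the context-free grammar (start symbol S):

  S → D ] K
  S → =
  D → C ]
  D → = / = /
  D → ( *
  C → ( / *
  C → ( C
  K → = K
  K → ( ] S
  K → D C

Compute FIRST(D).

From D → C ]: add FIRST(C) = { ( }.
D → = / = / contributes {=}.
D → ( * contributes {(}.
Union: FIRST(D) = { (, = }.

{ (, = }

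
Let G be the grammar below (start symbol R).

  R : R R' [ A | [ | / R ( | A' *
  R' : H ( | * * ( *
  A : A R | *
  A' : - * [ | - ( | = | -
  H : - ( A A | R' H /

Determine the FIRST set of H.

{ *, - }

H : - ( A A contributes {-}.
From H : R' H /: add FIRST(R') = { *, - }.
Union: FIRST(H) = { *, - }.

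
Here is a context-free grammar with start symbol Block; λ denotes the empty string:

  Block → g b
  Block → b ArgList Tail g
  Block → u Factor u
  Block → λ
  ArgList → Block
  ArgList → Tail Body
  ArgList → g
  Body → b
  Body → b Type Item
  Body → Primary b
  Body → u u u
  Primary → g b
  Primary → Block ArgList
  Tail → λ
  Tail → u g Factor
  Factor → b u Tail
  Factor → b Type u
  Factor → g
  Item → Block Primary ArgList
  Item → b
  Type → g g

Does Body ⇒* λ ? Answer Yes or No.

No

Nullable nonterminals: ArgList, Block, Item, Primary, Tail.
No production of Body has an RHS whose symbols are all nullable, so Body is not nullable.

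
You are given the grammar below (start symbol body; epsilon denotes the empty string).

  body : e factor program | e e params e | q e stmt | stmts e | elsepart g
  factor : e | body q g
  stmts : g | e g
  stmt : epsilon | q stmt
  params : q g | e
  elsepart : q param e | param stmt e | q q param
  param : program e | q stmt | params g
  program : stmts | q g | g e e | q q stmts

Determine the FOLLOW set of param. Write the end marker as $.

{ e, g, q }

In elsepart : q param e: add FIRST(e) = { e }.
In elsepart : param stmt e: add FIRST(stmt e) = { e, q }.
In elsepart : q q param: param is at the end, add FOLLOW(elsepart) = { g }.
Union: FOLLOW(param) = { e, g, q }.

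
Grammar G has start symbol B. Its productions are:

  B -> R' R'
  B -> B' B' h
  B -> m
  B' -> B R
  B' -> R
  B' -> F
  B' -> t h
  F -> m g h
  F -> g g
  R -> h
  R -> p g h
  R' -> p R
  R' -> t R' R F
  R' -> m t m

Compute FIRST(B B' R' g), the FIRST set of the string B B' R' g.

Add FIRST(B) = { g, h, m, p, t }; B is not nullable, stop.

{ g, h, m, p, t }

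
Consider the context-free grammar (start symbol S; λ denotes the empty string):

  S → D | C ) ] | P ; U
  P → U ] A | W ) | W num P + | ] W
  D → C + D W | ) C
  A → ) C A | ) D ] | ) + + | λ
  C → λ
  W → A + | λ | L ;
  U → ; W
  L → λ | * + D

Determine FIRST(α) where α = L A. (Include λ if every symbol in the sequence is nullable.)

{ ), *, λ }

Add FIRST(L)\{λ} = { * }; L is nullable, continue.
Add FIRST(A)\{λ} = { ) }; A is nullable, continue.
Every symbol is nullable, so include λ.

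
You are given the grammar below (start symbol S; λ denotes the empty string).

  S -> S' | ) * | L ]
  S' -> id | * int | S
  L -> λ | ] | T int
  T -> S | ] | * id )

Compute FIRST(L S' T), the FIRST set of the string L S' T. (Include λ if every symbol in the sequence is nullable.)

Add FIRST(L)\{λ} = { ), *, ], id }; L is nullable, continue.
Add FIRST(S') = { ), *, ], id }; S' is not nullable, stop.

{ ), *, ], id }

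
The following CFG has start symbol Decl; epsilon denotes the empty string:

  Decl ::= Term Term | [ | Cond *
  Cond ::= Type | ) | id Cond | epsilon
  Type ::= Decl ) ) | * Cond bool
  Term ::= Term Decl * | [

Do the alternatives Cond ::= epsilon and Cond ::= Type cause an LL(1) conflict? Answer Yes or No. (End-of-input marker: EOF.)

Yes

FIRST(epsilon) = { epsilon } and FIRST(Type) = { ), *, [, id }.
The first alternative is nullable and FOLLOW(Cond) = { *, bool } shares * with FIRST of the second — conflict.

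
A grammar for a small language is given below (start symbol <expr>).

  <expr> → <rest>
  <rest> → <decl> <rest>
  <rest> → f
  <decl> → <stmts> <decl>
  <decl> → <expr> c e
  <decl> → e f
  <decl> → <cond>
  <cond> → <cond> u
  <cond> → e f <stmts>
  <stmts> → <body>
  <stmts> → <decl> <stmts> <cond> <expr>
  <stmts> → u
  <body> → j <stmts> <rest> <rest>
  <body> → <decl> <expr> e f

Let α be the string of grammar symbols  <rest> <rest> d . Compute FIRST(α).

Add FIRST(<rest>) = { e, f, j, u }; <rest> is not nullable, stop.

{ e, f, j, u }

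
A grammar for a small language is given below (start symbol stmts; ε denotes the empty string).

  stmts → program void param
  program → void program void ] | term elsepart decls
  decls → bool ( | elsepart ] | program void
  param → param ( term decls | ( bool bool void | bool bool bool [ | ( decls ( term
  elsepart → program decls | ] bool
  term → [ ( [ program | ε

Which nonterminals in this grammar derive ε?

{ term }

Directly nullable (have an ε-production): term.
No other nonterminal has a production whose RHS symbols are all nullable.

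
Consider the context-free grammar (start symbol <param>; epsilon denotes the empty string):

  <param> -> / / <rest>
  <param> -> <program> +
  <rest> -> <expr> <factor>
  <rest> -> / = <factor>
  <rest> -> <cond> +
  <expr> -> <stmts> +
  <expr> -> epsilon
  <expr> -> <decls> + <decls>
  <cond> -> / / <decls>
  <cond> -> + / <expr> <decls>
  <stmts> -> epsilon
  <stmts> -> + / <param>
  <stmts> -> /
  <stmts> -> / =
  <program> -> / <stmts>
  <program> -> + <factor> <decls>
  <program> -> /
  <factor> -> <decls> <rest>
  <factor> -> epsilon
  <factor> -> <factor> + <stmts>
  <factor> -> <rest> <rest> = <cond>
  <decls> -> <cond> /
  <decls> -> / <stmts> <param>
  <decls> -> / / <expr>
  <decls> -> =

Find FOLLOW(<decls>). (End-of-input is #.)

{ #, +, /, = }

In <expr> -> <decls> + <decls>: add FIRST(+ <decls>) = { + }.
In <expr> -> <decls> + <decls>: <decls> is at the end, add FOLLOW(<expr>) = { #, +, /, = }.
In <cond> -> / / <decls>: <decls> is at the end, add FOLLOW(<cond>) = { #, +, /, = }.
In <cond> -> + / <expr> <decls>: <decls> is at the end, add FOLLOW(<cond>) = { #, +, /, = }.
In <program> -> + <factor> <decls>: <decls> is at the end, add FOLLOW(<program>) = { + }.
In <factor> -> <decls> <rest>: add FIRST(<rest>)\{epsilon} = { +, /, = }.
  Since <rest> is nullable, also add FOLLOW(<factor>) = { #, +, /, = }.
Union: FOLLOW(<decls>) = { #, +, /, = }.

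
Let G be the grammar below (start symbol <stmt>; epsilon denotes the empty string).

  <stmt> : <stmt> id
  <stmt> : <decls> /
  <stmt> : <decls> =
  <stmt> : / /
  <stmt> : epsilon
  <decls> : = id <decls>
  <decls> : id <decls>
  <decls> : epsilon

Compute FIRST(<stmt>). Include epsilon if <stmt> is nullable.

{ /, =, id, epsilon }

From <stmt> : <stmt> id: <stmt> nullable, take FIRST(<stmt>) ∪ {id} = { /, =, id }.
From <stmt> : <decls> /: <decls> nullable, take FIRST(<decls>) ∪ {/} = { /, =, id }.
From <stmt> : <decls> =: <decls> nullable, take FIRST(<decls>) ∪ {=} = { =, id }.
<stmt> : / / contributes {/}.
<stmt> : epsilon contributes epsilon.
Union: FIRST(<stmt>) = { /, =, id, epsilon }.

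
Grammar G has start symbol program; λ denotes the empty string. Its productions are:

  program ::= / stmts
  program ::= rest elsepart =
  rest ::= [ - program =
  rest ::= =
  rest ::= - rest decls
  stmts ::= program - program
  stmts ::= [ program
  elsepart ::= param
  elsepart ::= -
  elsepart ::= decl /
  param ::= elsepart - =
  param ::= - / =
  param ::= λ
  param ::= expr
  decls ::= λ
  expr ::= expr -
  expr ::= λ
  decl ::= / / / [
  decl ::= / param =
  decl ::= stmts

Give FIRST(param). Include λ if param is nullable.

{ -, /, =, [, λ }

From param ::= elsepart - =: elsepart nullable, take FIRST(elsepart) ∪ {-} = { -, /, =, [ }.
param ::= - / = contributes {-}.
param ::= λ contributes λ.
From param ::= expr: add FIRST(expr) = { -, λ } (including λ since expr is nullable).
Union: FIRST(param) = { -, /, =, [, λ }.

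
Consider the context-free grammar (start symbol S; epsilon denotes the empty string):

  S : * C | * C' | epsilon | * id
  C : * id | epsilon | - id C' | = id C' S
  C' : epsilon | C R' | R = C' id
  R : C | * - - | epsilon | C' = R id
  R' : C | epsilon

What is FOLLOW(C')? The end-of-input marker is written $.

In S : * C': C' is at the end, add FOLLOW(S) = { $, *, -, =, id }.
In C : - id C': C' is at the end, add FOLLOW(C) = { $, *, -, =, id }.
In C : = id C' S: add FIRST(S)\{epsilon} = { * }.
  Since S is nullable, also add FOLLOW(C) = { $, *, -, =, id }.
In C' : R = C' id: add FIRST(id) = { id }.
In R : C' = R id: add FIRST(= R id) = { = }.
Union: FOLLOW(C') = { $, *, -, =, id }.

{ $, *, -, =, id }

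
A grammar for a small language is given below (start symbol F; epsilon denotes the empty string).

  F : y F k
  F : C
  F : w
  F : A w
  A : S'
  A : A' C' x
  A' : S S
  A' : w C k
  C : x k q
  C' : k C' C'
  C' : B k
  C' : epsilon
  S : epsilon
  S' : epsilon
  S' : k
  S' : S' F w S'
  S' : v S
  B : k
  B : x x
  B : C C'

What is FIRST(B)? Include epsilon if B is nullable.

B : k contributes {k}.
B : x x contributes {x}.
From B : C C': add FIRST(C) = { x }.
Union: FIRST(B) = { k, x }.

{ k, x }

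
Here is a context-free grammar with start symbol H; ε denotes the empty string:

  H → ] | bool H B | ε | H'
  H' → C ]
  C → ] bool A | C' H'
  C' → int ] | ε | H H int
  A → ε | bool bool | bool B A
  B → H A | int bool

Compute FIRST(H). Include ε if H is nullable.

H → ] contributes {]}.
H → bool H B contributes {bool}.
H → ε contributes ε.
From H → H': add FIRST(H') = { ], bool, int }.
Union: FIRST(H) = { ], bool, int, ε }.

{ ], bool, int, ε }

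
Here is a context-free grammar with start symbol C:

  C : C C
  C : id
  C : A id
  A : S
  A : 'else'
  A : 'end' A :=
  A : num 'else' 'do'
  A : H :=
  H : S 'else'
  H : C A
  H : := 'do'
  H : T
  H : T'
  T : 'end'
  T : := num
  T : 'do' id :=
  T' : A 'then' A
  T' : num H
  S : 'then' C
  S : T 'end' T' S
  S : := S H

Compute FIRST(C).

From C : C C: add FIRST(C) = { 'do', 'else', 'end', 'then', :=, id, num }.
C : id contributes {id}.
From C : A id: add FIRST(A) = { 'do', 'else', 'end', 'then', :=, id, num }.
Union: FIRST(C) = { 'do', 'else', 'end', 'then', :=, id, num }.

{ 'do', 'else', 'end', 'then', :=, id, num }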